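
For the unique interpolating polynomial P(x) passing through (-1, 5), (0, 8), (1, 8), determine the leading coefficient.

-3/2

L_0(x) = x(x - 1) / [2] = (1/2)x^2 - (1/2)x
L_1(x) = (x + 1)(x - 1) / [-1] = -x^2 + 1
L_2(x) = (x + 1)x / [2] = (1/2)x^2 + (1/2)x
P(x) = 5·L_0 + 8·L_1 + 8·L_2
Only the coefficient of x^2 is needed; take it from each L_i and combine:
5·(1/2) + 8·(-1) + 8·(1/2) = -3/2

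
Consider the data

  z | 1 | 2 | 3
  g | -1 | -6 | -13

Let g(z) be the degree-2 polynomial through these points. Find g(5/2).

Evaluate each Lagrange basis at z = 5/2:
L_0(5/2) = (1/2)·(-1/2)/[(-1)·(-2)] = -1/8
L_1(5/2) = (3/2)·(-1/2)/[(1)·(-1)] = 3/4
L_2(5/2) = (3/2)·(1/2)/[(2)·(1)] = 3/8
Sum: (-1)·(-1/8) + (-6)·(3/4) + (-13)·(3/8) = -37/4

-37/4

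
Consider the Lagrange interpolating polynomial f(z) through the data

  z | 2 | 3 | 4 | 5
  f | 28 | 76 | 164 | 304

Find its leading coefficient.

2

The leading coefficient equals the top divided difference f[2,3,4,5].
f[2,3] = (76 - 28) / (3 - 2) = 48
f[3,4] = (164 - 76) / (4 - 3) = 88
f[4,5] = (304 - 164) / (5 - 4) = 140
f[2,3,4] = (88 - 48) / (4 - 2) = 20
f[3,4,5] = (140 - 88) / (5 - 3) = 26
f[2,3,4,5] = (26 - 20) / (5 - 2) = 2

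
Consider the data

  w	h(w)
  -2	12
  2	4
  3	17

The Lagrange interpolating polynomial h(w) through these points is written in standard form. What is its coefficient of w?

-2

L_0(w) = (w - 2)(w - 3) / [20] = (1/20)w^2 - (1/4)w + 3/10
L_1(w) = (w + 2)(w - 3) / [-4] = -(1/4)w^2 + (1/4)w + 3/2
L_2(w) = (w + 2)(w - 2) / [5] = (1/5)w^2 - 4/5
h(w) = 12·L_0 + 4·L_1 + 17·L_2
Only the coefficient of w is needed; take it from each L_i and combine:
12·(-1/4) + 4·(1/4) + 17·(0) = -2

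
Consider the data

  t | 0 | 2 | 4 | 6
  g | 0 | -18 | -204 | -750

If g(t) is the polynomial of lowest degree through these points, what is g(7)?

Using Newton's divided-difference form:
g[0,2] = (-18 - 0) / (2 - 0) = -9
g[2,4] = (-204 - (-18)) / (4 - 2) = -93
g[4,6] = (-750 - (-204)) / (6 - 4) = -273
g[0,2,4] = (-93 - (-9)) / (4 - 0) = -21
g[2,4,6] = (-273 - (-93)) / (6 - 2) = -45
g[0,2,4,6] = (-45 - (-21)) / (6 - 0) = -4
g(7) = 0 + (-9)·(7) + (-21)·(7)·(5) + (-4)·(7)·(5)·(3) = -1218

-1218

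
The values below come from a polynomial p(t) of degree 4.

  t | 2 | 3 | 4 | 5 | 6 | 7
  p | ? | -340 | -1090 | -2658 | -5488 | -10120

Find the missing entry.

The 5 known values determine p uniquely (degree ≤ 4).
L_0(2) = (-2)·(-3)·(-4)·(-5)/[(-1)·(-2)·(-3)·(-4)] = 5
L_1(2) = (-1)·(-3)·(-4)·(-5)/[(1)·(-1)·(-2)·(-3)] = -10
L_2(2) = (-1)·(-2)·(-4)·(-5)/[(2)·(1)·(-1)·(-2)] = 10
L_3(2) = (-1)·(-2)·(-3)·(-5)/[(3)·(2)·(1)·(-1)] = -5
L_4(2) = (-1)·(-2)·(-3)·(-4)/[(4)·(3)·(2)·(1)] = 1
Sum: (-340)·(5) + (-1090)·(-10) + (-2658)·(10) + (-5488)·(-5) + (-10120)·(1) = -60

-60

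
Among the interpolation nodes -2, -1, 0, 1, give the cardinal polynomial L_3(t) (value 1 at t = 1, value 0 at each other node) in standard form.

L_3(t) = (t + 2)(t + 1)t / [(3)·(2)·(1)]
       = (t^3 + 3t^2 + 2t) / (6)

L_3(t) = (1/6)t^3 + (1/2)t^2 + (1/3)t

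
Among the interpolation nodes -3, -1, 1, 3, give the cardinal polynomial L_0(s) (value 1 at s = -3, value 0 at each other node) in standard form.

L_0(s) = -(1/48)s^3 + (1/16)s^2 + (1/48)s - 1/16

L_0(s) = (s + 1)(s - 1)(s - 3) / [(-2)·(-4)·(-6)]
       = (s^3 - 3s^2 - s + 3) / (-48)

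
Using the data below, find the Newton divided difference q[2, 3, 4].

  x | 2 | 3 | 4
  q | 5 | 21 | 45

q[2,3] = (21 - 5) / (3 - 2) = 16
q[3,4] = (45 - 21) / (4 - 3) = 24
q[2,3,4] = (24 - 16) / (4 - 2) = 4

4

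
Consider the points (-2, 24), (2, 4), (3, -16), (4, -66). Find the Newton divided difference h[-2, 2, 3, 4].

-2

h[-2,2] = (4 - 24) / (2 - (-2)) = -5
h[2,3] = (-16 - 4) / (3 - 2) = -20
h[3,4] = (-66 - (-16)) / (4 - 3) = -50
h[-2,2,3] = (-20 - (-5)) / (3 - (-2)) = -3
h[2,3,4] = (-50 - (-20)) / (4 - 2) = -15
h[-2,2,3,4] = (-15 - (-3)) / (4 - (-2)) = -2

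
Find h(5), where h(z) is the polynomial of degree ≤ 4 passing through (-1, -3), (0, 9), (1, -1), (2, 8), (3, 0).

Evaluate each Lagrange basis at z = 5:
L_0(5) = (5)·(4)·(3)·(2)/[(-1)·(-2)·(-3)·(-4)] = 5
L_1(5) = (6)·(4)·(3)·(2)/[(1)·(-1)·(-2)·(-3)] = -24
L_2(5) = (6)·(5)·(3)·(2)/[(2)·(1)·(-1)·(-2)] = 45
L_3(5) = (6)·(5)·(4)·(2)/[(3)·(2)·(1)·(-1)] = -40
L_4(5) = (6)·(5)·(4)·(3)/[(4)·(3)·(2)·(1)] = 15
Sum: (-3)·(5) + 9·(-24) + (-1)·(45) + 8·(-40) + 0 = -596

-596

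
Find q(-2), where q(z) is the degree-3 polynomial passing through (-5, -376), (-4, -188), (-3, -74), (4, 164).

-16

Evaluate each Lagrange basis at z = -2:
L_0(-2) = (2)·(1)·(-6)/[(-1)·(-2)·(-9)] = 2/3
L_1(-2) = (3)·(1)·(-6)/[(1)·(-1)·(-8)] = -9/4
L_2(-2) = (3)·(2)·(-6)/[(2)·(1)·(-7)] = 18/7
L_3(-2) = (3)·(2)·(1)/[(9)·(8)·(7)] = 1/84
Sum: (-376)·(2/3) + (-188)·(-9/4) + (-74)·(18/7) + 164·(1/84) = -16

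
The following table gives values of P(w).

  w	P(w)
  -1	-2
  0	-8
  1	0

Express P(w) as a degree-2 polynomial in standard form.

P(w) = 7w^2 + w - 8

L_0(w) = w(w - 1) / [2] = (1/2)w^2 - (1/2)w
L_1(w) = (w + 1)(w - 1) / [-1] = -w^2 + 1
L_2(w) = (w + 1)w / [2] = (1/2)w^2 + (1/2)w
P(w) = (-2)·L_0 + (-8)·L_1 + 0·L_2
  (-2)·L_0(w) = -w^2 + w
  (-8)·L_1(w) = 8w^2 - 8
  0·L_2(w) = 0
Adding term by term: 7w^2 + w - 8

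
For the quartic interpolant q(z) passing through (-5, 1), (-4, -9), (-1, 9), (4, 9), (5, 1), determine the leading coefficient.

5/108

Build the Lagrange basis polynomials:
L_0(z) = (z + 4)(z + 1)(z - 4)(z - 5) / [360] = (1/360)z^4 - (1/90)z^3 - (7/120)z^2 + (8/45)z + 2/9
L_1(z) = (z + 5)(z + 1)(z - 4)(z - 5) / [-216] = -(1/216)z^4 + (1/72)z^3 + (29/216)z^2 - (25/72)z - 25/54
L_2(z) = (z + 5)(z + 4)(z - 4)(z - 5) / [360] = (1/360)z^4 - (41/360)z^2 + 10/9
L_3(z) = (z + 5)(z + 4)(z + 1)(z - 5) / [-360] = -(1/360)z^4 - (1/72)z^3 + (7/120)z^2 + (25/72)z + 5/18
L_4(z) = (z + 5)(z + 4)(z + 1)(z - 4) / [540] = (1/540)z^4 + (1/90)z^3 - (11/540)z^2 - (8/45)z - 4/27
q(z) = 1·L_0 + (-9)·L_1 + 9·L_2 + 9·L_3 + 1·L_4
Only the coefficient of z^4 is needed; take it from each L_i and combine:
1·(1/360) + (-9)·(-1/216) + 9·(1/360) + 9·(-1/360) + 1·(1/540) = 5/108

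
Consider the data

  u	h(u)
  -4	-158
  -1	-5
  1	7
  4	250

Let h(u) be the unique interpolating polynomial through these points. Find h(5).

Using Newton's divided-difference form:
h[-4,-1] = (-5 - (-158)) / (-1 - (-4)) = 51
h[-1,1] = (7 - (-5)) / (1 - (-1)) = 6
h[1,4] = (250 - 7) / (4 - 1) = 81
h[-4,-1,1] = (6 - 51) / (1 - (-4)) = -9
h[-1,1,4] = (81 - 6) / (4 - (-1)) = 15
h[-4,-1,1,4] = (15 - (-9)) / (4 - (-4)) = 3
h(5) = -158 + 51·(9) + (-9)·(9)·(6) + 3·(9)·(6)·(4) = 463

463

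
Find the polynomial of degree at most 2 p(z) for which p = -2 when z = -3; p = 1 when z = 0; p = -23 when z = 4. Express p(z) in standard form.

p(z) = -z^2 - 2z + 1

L_0(z) = z(z - 4) / [21] = (1/21)z^2 - (4/21)z
L_1(z) = (z + 3)(z - 4) / [-12] = -(1/12)z^2 + (1/12)z + 1
L_2(z) = (z + 3)z / [28] = (1/28)z^2 + (3/28)z
p(z) = (-2)·L_0 + 1·L_1 + (-23)·L_2
  (-2)·L_0(z) = -(2/21)z^2 + (8/21)z
  1·L_1(z) = -(1/12)z^2 + (1/12)z + 1
  (-23)·L_2(z) = -(23/28)z^2 - (69/28)z
Adding term by term: -z^2 - 2z + 1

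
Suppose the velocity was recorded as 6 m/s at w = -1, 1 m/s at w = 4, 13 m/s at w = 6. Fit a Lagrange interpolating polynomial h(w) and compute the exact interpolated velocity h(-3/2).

Evaluate each Lagrange basis at w = -3/2:
L_0(-3/2) = (-11/2)·(-15/2)/[(-5)·(-7)] = 33/28
L_1(-3/2) = (-1/2)·(-15/2)/[(5)·(-2)] = -3/8
L_2(-3/2) = (-1/2)·(-11/2)/[(7)·(2)] = 11/56
Sum: 6·(33/28) + 1·(-3/8) + 13·(11/56) = 37/4

37/4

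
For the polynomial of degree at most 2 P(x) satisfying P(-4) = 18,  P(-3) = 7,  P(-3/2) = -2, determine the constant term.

-2

L_0(x) = (x + 3)(x + 3/2) / [5/2] = (2/5)x^2 + (9/5)x + 9/5
L_1(x) = (x + 4)(x + 3/2) / [-3/2] = -(2/3)x^2 - (11/3)x - 4
L_2(x) = (x + 4)(x + 3) / [15/4] = (4/15)x^2 + (28/15)x + 16/5
P(x) = 18·L_0 + 7·L_1 + (-2)·L_2
Only the constant term is needed; take it from each L_i and combine:
18·(9/5) + 7·(-4) + (-2)·(16/5) = -2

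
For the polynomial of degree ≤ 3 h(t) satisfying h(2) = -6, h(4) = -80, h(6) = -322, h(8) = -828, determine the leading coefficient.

-2

The leading coefficient equals the top divided difference h[2,4,6,8].
h[2,4] = (-80 - (-6)) / (4 - 2) = -37
h[4,6] = (-322 - (-80)) / (6 - 4) = -121
h[6,8] = (-828 - (-322)) / (8 - 6) = -253
h[2,4,6] = (-121 - (-37)) / (6 - 2) = -21
h[4,6,8] = (-253 - (-121)) / (8 - 4) = -33
h[2,4,6,8] = (-33 - (-21)) / (8 - 2) = -2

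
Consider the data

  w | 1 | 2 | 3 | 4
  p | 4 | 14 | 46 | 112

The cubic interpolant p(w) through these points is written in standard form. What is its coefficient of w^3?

2

The leading coefficient equals the top divided difference p[1,2,3,4].
p[1,2] = (14 - 4) / (2 - 1) = 10
p[2,3] = (46 - 14) / (3 - 2) = 32
p[3,4] = (112 - 46) / (4 - 3) = 66
p[1,2,3] = (32 - 10) / (3 - 1) = 11
p[2,3,4] = (66 - 32) / (4 - 2) = 17
p[1,2,3,4] = (17 - 11) / (4 - 1) = 2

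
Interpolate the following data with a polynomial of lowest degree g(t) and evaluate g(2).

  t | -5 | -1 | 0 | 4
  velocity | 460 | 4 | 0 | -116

-2

L_0(2) = (3)·(2)·(-2)/[(-4)·(-5)·(-9)] = 1/15
L_1(2) = (7)·(2)·(-2)/[(4)·(-1)·(-5)] = -7/5
L_2(2) = (7)·(3)·(-2)/[(5)·(1)·(-4)] = 21/10
L_3(2) = (7)·(3)·(2)/[(9)·(5)·(4)] = 7/30
Sum: 460·(1/15) + 4·(-7/5) + 0 + (-116)·(7/30) = -2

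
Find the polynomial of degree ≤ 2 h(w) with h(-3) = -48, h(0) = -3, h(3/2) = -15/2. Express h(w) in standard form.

h(w) = -4w^2 + 3w - 3

Newton's divided differences:
h[-3,0] = (-3 - (-48)) / (0 - (-3)) = 15
h[0,3/2] = (-15/2 - (-3)) / (3/2 - 0) = -3
h[-3,0,3/2] = (-3 - 15) / (3/2 - (-3)) = -4
h(w) = -48 + 15·(w + 3) + (-4)·(w + 3)w
Expanding: h(w) = -4w^2 + 3w - 3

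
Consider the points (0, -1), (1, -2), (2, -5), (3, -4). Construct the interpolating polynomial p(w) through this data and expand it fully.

p(w) = w^3 - 4w^2 + 2w - 1

L_0(w) = (w - 1)(w - 2)(w - 3) / [-6] = -(1/6)w^3 + w^2 - (11/6)w + 1
L_1(w) = w(w - 2)(w - 3) / [2] = (1/2)w^3 - (5/2)w^2 + 3w
L_2(w) = w(w - 1)(w - 3) / [-2] = -(1/2)w^3 + 2w^2 - (3/2)w
L_3(w) = w(w - 1)(w - 2) / [6] = (1/6)w^3 - (1/2)w^2 + (1/3)w
p(w) = (-1)·L_0 + (-2)·L_1 + (-5)·L_2 + (-4)·L_3
  (-1)·L_0(w) = (1/6)w^3 - w^2 + (11/6)w - 1
  (-2)·L_1(w) = -w^3 + 5w^2 - 6w
  (-5)·L_2(w) = (5/2)w^3 - 10w^2 + (15/2)w
  (-4)·L_3(w) = -(2/3)w^3 + 2w^2 - (4/3)w
Adding term by term: w^3 - 4w^2 + 2w - 1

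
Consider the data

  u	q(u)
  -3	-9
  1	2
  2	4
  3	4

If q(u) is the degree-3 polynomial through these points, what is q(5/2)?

Using Newton's divided-difference form:
q[-3,1] = (2 - (-9)) / (1 - (-3)) = 11/4
q[1,2] = (4 - 2) / (2 - 1) = 2
q[2,3] = (4 - 4) / (3 - 2) = 0
q[-3,1,2] = (2 - 11/4) / (2 - (-3)) = -3/20
q[1,2,3] = (0 - 2) / (3 - 1) = -1
q[-3,1,2,3] = (-1 - (-3/20)) / (3 - (-3)) = -17/120
q(5/2) = -9 + (11/4)·(11/2) + (-3/20)·(11/2)·(3/2) + (-17/120)·(11/2)·(3/2)·(1/2) = 1377/320

1377/320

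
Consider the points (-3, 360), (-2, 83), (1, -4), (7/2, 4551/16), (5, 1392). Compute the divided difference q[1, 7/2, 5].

623/4

q[1,7/2] = (4551/16 - (-4)) / (7/2 - 1) = 923/8
q[7/2,5] = (1392 - 4551/16) / (5 - 7/2) = 5907/8
q[1,7/2,5] = (5907/8 - 923/8) / (5 - 1) = 623/4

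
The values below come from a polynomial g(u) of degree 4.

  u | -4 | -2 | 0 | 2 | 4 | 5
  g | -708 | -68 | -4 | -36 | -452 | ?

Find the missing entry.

-1104

The 5 known values determine g uniquely (degree ≤ 4).
L_0(5) = (7)·(5)·(3)·(1)/[(-2)·(-4)·(-6)·(-8)] = 35/128
L_1(5) = (9)·(5)·(3)·(1)/[(2)·(-2)·(-4)·(-6)] = -45/32
L_2(5) = (9)·(7)·(3)·(1)/[(4)·(2)·(-2)·(-4)] = 189/64
L_3(5) = (9)·(7)·(5)·(1)/[(6)·(4)·(2)·(-2)] = -105/32
L_4(5) = (9)·(7)·(5)·(3)/[(8)·(6)·(4)·(2)] = 315/128
Sum: (-708)·(35/128) + (-68)·(-45/32) + (-4)·(189/64) + (-36)·(-105/32) + (-452)·(315/128) = -1104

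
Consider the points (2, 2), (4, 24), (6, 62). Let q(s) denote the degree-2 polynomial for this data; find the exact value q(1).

-3

Evaluate each Lagrange basis at s = 1:
L_0(1) = (-3)·(-5)/[(-2)·(-4)] = 15/8
L_1(1) = (-1)·(-5)/[(2)·(-2)] = -5/4
L_2(1) = (-1)·(-3)/[(4)·(2)] = 3/8
Sum: 2·(15/8) + 24·(-5/4) + 62·(3/8) = -3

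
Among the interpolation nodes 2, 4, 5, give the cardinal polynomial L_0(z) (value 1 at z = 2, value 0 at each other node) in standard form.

L_0(z) = (1/6)z^2 - (3/2)z + 10/3

L_0(z) = (z - 4)(z - 5) / [(-2)·(-3)]
       = (z^2 - 9z + 20) / (6)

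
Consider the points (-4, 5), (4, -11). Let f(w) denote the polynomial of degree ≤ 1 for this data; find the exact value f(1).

Evaluate each Lagrange basis at w = 1:
L_0(1) = (-3)/[(-8)] = 3/8
L_1(1) = (5)/[(8)] = 5/8
Sum: 5·(3/8) + (-11)·(5/8) = -5

-5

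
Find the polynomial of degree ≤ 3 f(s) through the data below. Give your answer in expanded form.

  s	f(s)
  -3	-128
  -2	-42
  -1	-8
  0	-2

L_0(s) = (s + 2)(s + 1)s / [-6] = -(1/6)s^3 - (1/2)s^2 - (1/3)s
L_1(s) = (s + 3)(s + 1)s / [2] = (1/2)s^3 + 2s^2 + (3/2)s
L_2(s) = (s + 3)(s + 2)s / [-2] = -(1/2)s^3 - (5/2)s^2 - 3s
L_3(s) = (s + 3)(s + 2)(s + 1) / [6] = (1/6)s^3 + s^2 + (11/6)s + 1
f(s) = (-128)·L_0 + (-42)·L_1 + (-8)·L_2 + (-2)·L_3
  (-128)·L_0(s) = (64/3)s^3 + 64s^2 + (128/3)s
  (-42)·L_1(s) = -21s^3 - 84s^2 - 63s
  (-8)·L_2(s) = 4s^3 + 20s^2 + 24s
  (-2)·L_3(s) = -(1/3)s^3 - 2s^2 - (11/3)s - 2
Adding term by term: 4s^3 - 2s^2 - 2

f(s) = 4s^3 - 2s^2 - 2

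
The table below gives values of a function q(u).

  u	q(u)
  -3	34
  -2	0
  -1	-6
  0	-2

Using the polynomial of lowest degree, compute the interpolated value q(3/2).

-133/8

L_0(3/2) = (7/2)·(5/2)·(3/2)/[(-1)·(-2)·(-3)] = -35/16
L_1(3/2) = (9/2)·(5/2)·(3/2)/[(1)·(-1)·(-2)] = 135/16
L_2(3/2) = (9/2)·(7/2)·(3/2)/[(2)·(1)·(-1)] = -189/16
L_3(3/2) = (9/2)·(7/2)·(5/2)/[(3)·(2)·(1)] = 105/16
Sum: 34·(-35/16) + 0 + (-6)·(-189/16) + (-2)·(105/16) = -133/8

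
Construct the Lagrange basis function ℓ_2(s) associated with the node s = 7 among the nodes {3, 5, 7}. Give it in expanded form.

ℓ_2(s) = (s - 3)(s - 5) / [(4)·(2)]
       = (s^2 - 8s + 15) / (8)

ℓ_2(s) = (1/8)s^2 - s + 15/8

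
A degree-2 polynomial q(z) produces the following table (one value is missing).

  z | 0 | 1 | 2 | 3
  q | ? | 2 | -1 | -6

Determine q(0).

The 3 known values determine q uniquely (degree ≤ 2).
L_0(0) = (-2)·(-3)/[(-1)·(-2)] = 3
L_1(0) = (-1)·(-3)/[(1)·(-1)] = -3
L_2(0) = (-1)·(-2)/[(2)·(1)] = 1
Sum: 2·(3) + (-1)·(-3) + (-6)·(1) = 3

3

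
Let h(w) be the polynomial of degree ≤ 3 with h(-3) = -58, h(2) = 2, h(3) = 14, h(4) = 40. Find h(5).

Evaluate each Lagrange basis at w = 5:
L_0(5) = (3)·(2)·(1)/[(-5)·(-6)·(-7)] = -1/35
L_1(5) = (8)·(2)·(1)/[(5)·(-1)·(-2)] = 8/5
L_2(5) = (8)·(3)·(1)/[(6)·(1)·(-1)] = -4
L_3(5) = (8)·(3)·(2)/[(7)·(2)·(1)] = 24/7
Sum: (-58)·(-1/35) + 2·(8/5) + 14·(-4) + 40·(24/7) = 86

86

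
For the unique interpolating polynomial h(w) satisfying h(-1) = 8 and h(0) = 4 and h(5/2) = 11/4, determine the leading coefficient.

1

Build the Lagrange basis polynomials:
L_0(w) = w(w - 5/2) / [7/2] = (2/7)w^2 - (5/7)w
L_1(w) = (w + 1)(w - 5/2) / [-5/2] = -(2/5)w^2 + (3/5)w + 1
L_2(w) = (w + 1)w / [35/4] = (4/35)w^2 + (4/35)w
h(w) = 8·L_0 + 4·L_1 + (11/4)·L_2
Only the coefficient of w^2 is needed; take it from each L_i and combine:
8·(2/7) + 4·(-2/5) + (11/4)·(4/35) = 1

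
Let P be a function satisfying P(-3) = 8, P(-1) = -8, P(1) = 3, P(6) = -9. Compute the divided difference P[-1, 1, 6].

P[-1,1] = (3 - (-8)) / (1 - (-1)) = 11/2
P[1,6] = (-9 - 3) / (6 - 1) = -12/5
P[-1,1,6] = (-12/5 - 11/2) / (6 - (-1)) = -79/70

-79/70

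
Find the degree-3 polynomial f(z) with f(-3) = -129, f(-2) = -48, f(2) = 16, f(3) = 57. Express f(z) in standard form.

Newton's divided differences:
f[-3,-2] = (-48 - (-129)) / (-2 - (-3)) = 81
f[-2,2] = (16 - (-48)) / (2 - (-2)) = 16
f[2,3] = (57 - 16) / (3 - 2) = 41
f[-3,-2,2] = (16 - 81) / (2 - (-3)) = -13
f[-2,2,3] = (41 - 16) / (3 - (-2)) = 5
f[-3,-2,2,3] = (5 - (-13)) / (3 - (-3)) = 3
f(z) = -129 + 81·(z + 3) + (-13)·(z + 3)(z + 2) + 3·(z + 3)(z + 2)(z - 2)
Expanding: f(z) = 3z^3 - 4z^2 + 4z

f(z) = 3z^3 - 4z^2 + 4z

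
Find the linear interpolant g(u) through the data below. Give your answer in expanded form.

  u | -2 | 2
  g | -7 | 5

Build the Lagrange basis polynomials:
L_0(u) = (u - 2) / [-4] = -(1/4)u + 1/2
L_1(u) = (u + 2) / [4] = (1/4)u + 1/2
g(u) = (-7)·L_0 + 5·L_1
  (-7)·L_0(u) = (7/4)u - 7/2
  5·L_1(u) = (5/4)u + 5/2
Adding term by term: 3u - 1

g(u) = 3u - 1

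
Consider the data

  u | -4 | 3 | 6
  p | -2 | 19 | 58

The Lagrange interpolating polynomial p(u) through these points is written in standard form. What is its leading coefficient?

Build the Lagrange basis polynomials:
L_0(u) = (u - 3)(u - 6) / [70] = (1/70)u^2 - (9/70)u + 9/35
L_1(u) = (u + 4)(u - 6) / [-21] = -(1/21)u^2 + (2/21)u + 8/7
L_2(u) = (u + 4)(u - 3) / [30] = (1/30)u^2 + (1/30)u - 2/5
p(u) = (-2)·L_0 + 19·L_1 + 58·L_2
Only the coefficient of u^2 is needed; take it from each L_i and combine:
(-2)·(1/70) + 19·(-1/21) + 58·(1/30) = 1

1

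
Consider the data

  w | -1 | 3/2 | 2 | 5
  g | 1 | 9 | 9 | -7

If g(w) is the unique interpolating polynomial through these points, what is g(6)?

-99/5

Using Newton's divided-difference form:
g[-1,3/2] = (9 - 1) / (3/2 - (-1)) = 16/5
g[3/2,2] = (9 - 9) / (2 - 3/2) = 0
g[2,5] = (-7 - 9) / (5 - 2) = -16/3
g[-1,3/2,2] = (0 - 16/5) / (2 - (-1)) = -16/15
g[3/2,2,5] = (-16/3 - 0) / (5 - 3/2) = -32/21
g[-1,3/2,2,5] = (-32/21 - (-16/15)) / (5 - (-1)) = -8/105
g(6) = 1 + (16/5)·(7) + (-16/15)·(7)·(9/2) + (-8/105)·(7)·(9/2)·(4) = -99/5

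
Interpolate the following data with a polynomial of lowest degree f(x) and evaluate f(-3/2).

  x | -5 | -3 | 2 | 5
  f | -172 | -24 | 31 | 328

Evaluate each Lagrange basis at x = -3/2:
L_0(-3/2) = (3/2)·(-7/2)·(-13/2)/[(-2)·(-7)·(-10)] = -39/160
L_1(-3/2) = (7/2)·(-7/2)·(-13/2)/[(2)·(-5)·(-8)] = 637/640
L_2(-3/2) = (7/2)·(3/2)·(-13/2)/[(7)·(5)·(-3)] = 13/40
L_3(-3/2) = (7/2)·(3/2)·(-7/2)/[(10)·(8)·(3)] = -49/640
Sum: (-172)·(-39/160) + (-24)·(637/640) + 31·(13/40) + 328·(-49/640) = 3

3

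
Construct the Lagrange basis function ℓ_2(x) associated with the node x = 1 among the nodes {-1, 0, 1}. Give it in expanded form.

ℓ_2(x) = (x + 1)x / [(2)·(1)]
       = (x^2 + x) / (2)

ℓ_2(x) = (1/2)x^2 + (1/2)x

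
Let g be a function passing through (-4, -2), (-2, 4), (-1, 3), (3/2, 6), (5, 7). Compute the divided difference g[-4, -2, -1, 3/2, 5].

-1262/24255

g[-4,-2] = (4 - (-2)) / (-2 - (-4)) = 3
g[-2,-1] = (3 - 4) / (-1 - (-2)) = -1
g[-1,3/2] = (6 - 3) / (3/2 - (-1)) = 6/5
g[3/2,5] = (7 - 6) / (5 - 3/2) = 2/7
g[-4,-2,-1] = (-1 - 3) / (-1 - (-4)) = -4/3
g[-2,-1,3/2] = (6/5 - (-1)) / (3/2 - (-2)) = 22/35
g[-1,3/2,5] = (2/7 - 6/5) / (5 - (-1)) = -16/105
g[-4,-2,-1,3/2] = (22/35 - (-4/3)) / (3/2 - (-4)) = 412/1155
g[-2,-1,3/2,5] = (-16/105 - 22/35) / (5 - (-2)) = -82/735
g[-4,-2,-1,3/2,5] = (-82/735 - 412/1155) / (5 - (-4)) = -1262/24255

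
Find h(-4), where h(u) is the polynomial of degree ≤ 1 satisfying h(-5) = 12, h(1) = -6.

L_0(-4) = (-5)/[(-6)] = 5/6
L_1(-4) = (1)/[(6)] = 1/6
Sum: 12·(5/6) + (-6)·(1/6) = 9

9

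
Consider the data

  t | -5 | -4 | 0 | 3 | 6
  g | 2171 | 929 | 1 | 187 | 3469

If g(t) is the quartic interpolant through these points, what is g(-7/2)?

9011/16

Evaluate each Lagrange basis at t = -7/2:
L_0(-7/2) = (1/2)·(-7/2)·(-13/2)·(-19/2)/[(-1)·(-5)·(-8)·(-11)] = -1729/7040
L_1(-7/2) = (3/2)·(-7/2)·(-13/2)·(-19/2)/[(1)·(-4)·(-7)·(-10)] = 741/640
L_2(-7/2) = (3/2)·(1/2)·(-13/2)·(-19/2)/[(5)·(4)·(-3)·(-6)] = 247/1920
L_3(-7/2) = (3/2)·(1/2)·(-7/2)·(-19/2)/[(8)·(7)·(3)·(-3)] = -19/384
L_4(-7/2) = (3/2)·(1/2)·(-7/2)·(-13/2)/[(11)·(10)·(6)·(3)] = 91/10560
Sum: 2171·(-1729/7040) + 929·(741/640) + 1·(247/1920) + 187·(-19/384) + 3469·(91/10560) = 9011/16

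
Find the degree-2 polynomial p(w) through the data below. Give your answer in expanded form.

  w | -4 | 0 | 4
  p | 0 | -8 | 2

Build the Lagrange basis polynomials:
L_0(w) = w(w - 4) / [32] = (1/32)w^2 - (1/8)w
L_1(w) = (w + 4)(w - 4) / [-16] = -(1/16)w^2 + 1
L_2(w) = (w + 4)w / [32] = (1/32)w^2 + (1/8)w
p(w) = 0·L_0 + (-8)·L_1 + 2·L_2
  0·L_0(w) = 0
  (-8)·L_1(w) = (1/2)w^2 - 8
  2·L_2(w) = (1/16)w^2 + (1/4)w
Adding term by term: (9/16)w^2 + (1/4)w - 8

p(w) = (9/16)w^2 + (1/4)w - 8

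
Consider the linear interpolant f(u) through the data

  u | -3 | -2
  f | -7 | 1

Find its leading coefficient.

The leading coefficient equals the top divided difference f[-3,-2].
f[-3,-2] = (1 - (-7)) / (-2 - (-3)) = 8

8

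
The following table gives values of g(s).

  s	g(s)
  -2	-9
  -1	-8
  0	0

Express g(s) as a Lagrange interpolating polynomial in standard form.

Build the Lagrange basis polynomials:
L_0(s) = (s + 1)s / [2] = (1/2)s^2 + (1/2)s
L_1(s) = (s + 2)s / [-1] = -s^2 - 2s
L_2(s) = (s + 2)(s + 1) / [2] = (1/2)s^2 + (3/2)s + 1
g(s) = (-9)·L_0 + (-8)·L_1 + 0·L_2
  (-9)·L_0(s) = -(9/2)s^2 - (9/2)s
  (-8)·L_1(s) = 8s^2 + 16s
  0·L_2(s) = 0
Adding term by term: (7/2)s^2 + (23/2)s

g(s) = (7/2)s^2 + (23/2)s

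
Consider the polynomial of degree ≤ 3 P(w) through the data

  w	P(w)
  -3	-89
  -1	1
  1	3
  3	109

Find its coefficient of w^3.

The leading coefficient equals the top divided difference P[-3,-1,1,3].
P[-3,-1] = (1 - (-89)) / (-1 - (-3)) = 45
P[-1,1] = (3 - 1) / (1 - (-1)) = 1
P[1,3] = (109 - 3) / (3 - 1) = 53
P[-3,-1,1] = (1 - 45) / (1 - (-3)) = -11
P[-1,1,3] = (53 - 1) / (3 - (-1)) = 13
P[-3,-1,1,3] = (13 - (-11)) / (3 - (-3)) = 4

4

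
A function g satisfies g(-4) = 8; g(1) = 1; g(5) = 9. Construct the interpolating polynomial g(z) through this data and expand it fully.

Build the Lagrange basis polynomials:
L_0(z) = (z - 1)(z - 5) / [45] = (1/45)z^2 - (2/15)z + 1/9
L_1(z) = (z + 4)(z - 5) / [-20] = -(1/20)z^2 + (1/20)z + 1
L_2(z) = (z + 4)(z - 1) / [36] = (1/36)z^2 + (1/12)z - 1/9
g(z) = 8·L_0 + 1·L_1 + 9·L_2
  8·L_0(z) = (8/45)z^2 - (16/15)z + 8/9
  1·L_1(z) = -(1/20)z^2 + (1/20)z + 1
  9·L_2(z) = (1/4)z^2 + (3/4)z - 1
Adding term by term: (17/45)z^2 - (4/15)z + 8/9

g(z) = (17/45)z^2 - (4/15)z + 8/9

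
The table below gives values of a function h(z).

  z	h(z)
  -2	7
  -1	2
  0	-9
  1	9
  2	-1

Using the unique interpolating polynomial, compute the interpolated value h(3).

Using Newton's divided-difference form:
h[-2,-1] = (2 - 7) / (-1 - (-2)) = -5
h[-1,0] = (-9 - 2) / (0 - (-1)) = -11
h[0,1] = (9 - (-9)) / (1 - 0) = 18
h[1,2] = (-1 - 9) / (2 - 1) = -10
h[-2,-1,0] = (-11 - (-5)) / (0 - (-2)) = -3
h[-1,0,1] = (18 - (-11)) / (1 - (-1)) = 29/2
h[0,1,2] = (-10 - 18) / (2 - 0) = -14
h[-2,-1,0,1] = (29/2 - (-3)) / (1 - (-2)) = 35/6
h[-1,0,1,2] = (-14 - 29/2) / (2 - (-1)) = -19/2
h[-2,-1,0,1,2] = (-19/2 - 35/6) / (2 - (-2)) = -23/6
h(3) = 7 + (-5)·(5) + (-3)·(5)·(4) + (35/6)·(5)·(4)·(3) + (-23/6)·(5)·(4)·(3)·(2) = -188

-188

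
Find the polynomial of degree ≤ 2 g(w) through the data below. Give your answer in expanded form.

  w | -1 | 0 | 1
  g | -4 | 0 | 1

g(w) = -(3/2)w^2 + (5/2)w

L_0(w) = w(w - 1) / [2] = (1/2)w^2 - (1/2)w
L_1(w) = (w + 1)(w - 1) / [-1] = -w^2 + 1
L_2(w) = (w + 1)w / [2] = (1/2)w^2 + (1/2)w
g(w) = (-4)·L_0 + 0·L_1 + 1·L_2
  (-4)·L_0(w) = -2w^2 + 2w
  0·L_1(w) = 0
  1·L_2(w) = (1/2)w^2 + (1/2)w
Adding term by term: -(3/2)w^2 + (5/2)w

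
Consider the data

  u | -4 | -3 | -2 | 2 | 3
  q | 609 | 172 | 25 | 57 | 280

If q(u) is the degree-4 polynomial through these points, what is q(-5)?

1576

L_0(-5) = (-2)·(-3)·(-7)·(-8)/[(-1)·(-2)·(-6)·(-7)] = 4
L_1(-5) = (-1)·(-3)·(-7)·(-8)/[(1)·(-1)·(-5)·(-6)] = -28/5
L_2(-5) = (-1)·(-2)·(-7)·(-8)/[(2)·(1)·(-4)·(-5)] = 14/5
L_3(-5) = (-1)·(-2)·(-3)·(-8)/[(6)·(5)·(4)·(-1)] = -2/5
L_4(-5) = (-1)·(-2)·(-3)·(-7)/[(7)·(6)·(5)·(1)] = 1/5
Sum: 609·(4) + 172·(-28/5) + 25·(14/5) + 57·(-2/5) + 280·(1/5) = 1576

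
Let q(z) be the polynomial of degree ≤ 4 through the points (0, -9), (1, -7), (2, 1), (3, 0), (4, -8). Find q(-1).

Using Newton's divided-difference form:
q[0,1] = (-7 - (-9)) / (1 - 0) = 2
q[1,2] = (1 - (-7)) / (2 - 1) = 8
q[2,3] = (0 - 1) / (3 - 2) = -1
q[3,4] = (-8 - 0) / (4 - 3) = -8
q[0,1,2] = (8 - 2) / (2 - 0) = 3
q[1,2,3] = (-1 - 8) / (3 - 1) = -9/2
q[2,3,4] = (-8 - (-1)) / (4 - 2) = -7/2
q[0,1,2,3] = (-9/2 - 3) / (3 - 0) = -5/2
q[1,2,3,4] = (-7/2 - (-9/2)) / (4 - 1) = 1/3
q[0,1,2,3,4] = (1/3 - (-5/2)) / (4 - 0) = 17/24
q(-1) = -9 + 2·(-1) + 3·(-1)·(-2) + (-5/2)·(-1)·(-2)·(-3) + (17/24)·(-1)·(-2)·(-3)·(-4) = 27

27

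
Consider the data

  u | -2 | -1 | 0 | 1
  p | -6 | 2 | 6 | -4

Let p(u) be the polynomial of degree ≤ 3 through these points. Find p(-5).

Evaluate each Lagrange basis at u = -5:
L_0(-5) = (-4)·(-5)·(-6)/[(-1)·(-2)·(-3)] = 20
L_1(-5) = (-3)·(-5)·(-6)/[(1)·(-1)·(-2)] = -45
L_2(-5) = (-3)·(-4)·(-6)/[(2)·(1)·(-1)] = 36
L_3(-5) = (-3)·(-4)·(-5)/[(3)·(2)·(1)] = -10
Sum: (-6)·(20) + 2·(-45) + 6·(36) + (-4)·(-10) = 46

46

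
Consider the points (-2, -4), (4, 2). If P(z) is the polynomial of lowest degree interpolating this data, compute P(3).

Evaluate each Lagrange basis at z = 3:
L_0(3) = (-1)/[(-6)] = 1/6
L_1(3) = (5)/[(6)] = 5/6
Sum: (-4)·(1/6) + 2·(5/6) = 1

1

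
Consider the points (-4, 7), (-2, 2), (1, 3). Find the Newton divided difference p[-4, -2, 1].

17/30

p[-4,-2] = (2 - 7) / (-2 - (-4)) = -5/2
p[-2,1] = (3 - 2) / (1 - (-2)) = 1/3
p[-4,-2,1] = (1/3 - (-5/2)) / (1 - (-4)) = 17/30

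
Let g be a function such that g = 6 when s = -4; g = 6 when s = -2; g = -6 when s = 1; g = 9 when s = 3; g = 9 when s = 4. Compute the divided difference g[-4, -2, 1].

-4/5

g[-4,-2] = (6 - 6) / (-2 - (-4)) = 0
g[-2,1] = (-6 - 6) / (1 - (-2)) = -4
g[-4,-2,1] = (-4 - 0) / (1 - (-4)) = -4/5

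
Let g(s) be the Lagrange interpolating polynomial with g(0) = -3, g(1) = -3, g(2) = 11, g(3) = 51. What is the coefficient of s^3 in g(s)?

The leading coefficient equals the top divided difference g[0,1,2,3].
g[0,1] = (-3 - (-3)) / (1 - 0) = 0
g[1,2] = (11 - (-3)) / (2 - 1) = 14
g[2,3] = (51 - 11) / (3 - 2) = 40
g[0,1,2] = (14 - 0) / (2 - 0) = 7
g[1,2,3] = (40 - 14) / (3 - 1) = 13
g[0,1,2,3] = (13 - 7) / (3 - 0) = 2

2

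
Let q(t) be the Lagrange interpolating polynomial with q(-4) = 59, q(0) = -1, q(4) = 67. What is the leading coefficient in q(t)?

L_0(t) = t(t - 4) / [32] = (1/32)t^2 - (1/8)t
L_1(t) = (t + 4)(t - 4) / [-16] = -(1/16)t^2 + 1
L_2(t) = (t + 4)t / [32] = (1/32)t^2 + (1/8)t
q(t) = 59·L_0 + (-1)·L_1 + 67·L_2
Only the coefficient of t^2 is needed; take it from each L_i and combine:
59·(1/32) + (-1)·(-1/16) + 67·(1/32) = 4

4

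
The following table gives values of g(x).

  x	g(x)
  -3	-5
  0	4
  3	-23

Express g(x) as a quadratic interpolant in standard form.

g(x) = -2x^2 - 3x + 4

Newton's divided differences:
g[-3,0] = (4 - (-5)) / (0 - (-3)) = 3
g[0,3] = (-23 - 4) / (3 - 0) = -9
g[-3,0,3] = (-9 - 3) / (3 - (-3)) = -2
g(x) = -5 + 3·(x + 3) + (-2)·(x + 3)x
Expanding: g(x) = -2x^2 - 3x + 4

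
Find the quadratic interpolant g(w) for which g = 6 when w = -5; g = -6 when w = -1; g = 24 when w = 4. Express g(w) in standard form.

Build the Lagrange basis polynomials:
L_0(w) = (w + 1)(w - 4) / [36] = (1/36)w^2 - (1/12)w - 1/9
L_1(w) = (w + 5)(w - 4) / [-20] = -(1/20)w^2 - (1/20)w + 1
L_2(w) = (w + 5)(w + 1) / [45] = (1/45)w^2 + (2/15)w + 1/9
g(w) = 6·L_0 + (-6)·L_1 + 24·L_2
  6·L_0(w) = (1/6)w^2 - (1/2)w - 2/3
  (-6)·L_1(w) = (3/10)w^2 + (3/10)w - 6
  24·L_2(w) = (8/15)w^2 + (16/5)w + 8/3
Adding term by term: w^2 + 3w - 4

g(w) = w^2 + 3w - 4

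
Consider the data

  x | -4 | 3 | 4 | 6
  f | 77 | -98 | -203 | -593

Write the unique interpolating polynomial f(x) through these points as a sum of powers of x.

f(x) = -2x^3 - 4x^2 - 3x + 1

L_0(x) = (x - 3)(x - 4)(x - 6) / [-560] = -(1/560)x^3 + (13/560)x^2 - (27/280)x + 9/70
L_1(x) = (x + 4)(x - 4)(x - 6) / [21] = (1/21)x^3 - (2/7)x^2 - (16/21)x + 32/7
L_2(x) = (x + 4)(x - 3)(x - 6) / [-16] = -(1/16)x^3 + (5/16)x^2 + (9/8)x - 9/2
L_3(x) = (x + 4)(x - 3)(x - 4) / [60] = (1/60)x^3 - (1/20)x^2 - (4/15)x + 4/5
f(x) = 77·L_0 + (-98)·L_1 + (-203)·L_2 + (-593)·L_3
  77·L_0(x) = -(11/80)x^3 + (143/80)x^2 - (297/40)x + 99/10
  (-98)·L_1(x) = -(14/3)x^3 + 28x^2 + (224/3)x - 448
  (-203)·L_2(x) = (203/16)x^3 - (1015/16)x^2 - (1827/8)x + 1827/2
  (-593)·L_3(x) = -(593/60)x^3 + (593/20)x^2 + (2372/15)x - 2372/5
Adding term by term: -2x^3 - 4x^2 - 3x + 1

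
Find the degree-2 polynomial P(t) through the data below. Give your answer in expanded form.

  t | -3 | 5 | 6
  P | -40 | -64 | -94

Build the Lagrange basis polynomials:
L_0(t) = (t - 5)(t - 6) / [72] = (1/72)t^2 - (11/72)t + 5/12
L_1(t) = (t + 3)(t - 6) / [-8] = -(1/8)t^2 + (3/8)t + 9/4
L_2(t) = (t + 3)(t - 5) / [9] = (1/9)t^2 - (2/9)t - 5/3
P(t) = (-40)·L_0 + (-64)·L_1 + (-94)·L_2
  (-40)·L_0(t) = -(5/9)t^2 + (55/9)t - 50/3
  (-64)·L_1(t) = 8t^2 - 24t - 144
  (-94)·L_2(t) = -(94/9)t^2 + (188/9)t + 470/3
Adding term by term: -3t^2 + 3t - 4

P(t) = -3t^2 + 3t - 4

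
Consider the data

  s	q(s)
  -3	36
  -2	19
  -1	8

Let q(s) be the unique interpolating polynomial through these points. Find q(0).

3

Evaluate each Lagrange basis at s = 0:
L_0(0) = (2)·(1)/[(-1)·(-2)] = 1
L_1(0) = (3)·(1)/[(1)·(-1)] = -3
L_2(0) = (3)·(2)/[(2)·(1)] = 3
Sum: 36·(1) + 19·(-3) + 8·(3) = 3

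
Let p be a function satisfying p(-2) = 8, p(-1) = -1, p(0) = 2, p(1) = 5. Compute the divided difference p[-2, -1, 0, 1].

-2

p[-2,-1] = (-1 - 8) / (-1 - (-2)) = -9
p[-1,0] = (2 - (-1)) / (0 - (-1)) = 3
p[0,1] = (5 - 2) / (1 - 0) = 3
p[-2,-1,0] = (3 - (-9)) / (0 - (-2)) = 6
p[-1,0,1] = (3 - 3) / (1 - (-1)) = 0
p[-2,-1,0,1] = (0 - 6) / (1 - (-2)) = -2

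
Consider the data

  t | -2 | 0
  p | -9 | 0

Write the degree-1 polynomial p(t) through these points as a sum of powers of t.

Build the Lagrange basis polynomials:
L_0(t) = t / [-2] = -(1/2)t
L_1(t) = (t + 2) / [2] = (1/2)t + 1
p(t) = (-9)·L_0 + 0·L_1
  (-9)·L_0(t) = (9/2)t
  0·L_1(t) = 0
Adding term by term: (9/2)t

p(t) = (9/2)t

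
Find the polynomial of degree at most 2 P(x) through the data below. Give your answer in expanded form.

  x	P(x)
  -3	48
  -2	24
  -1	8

Newton's divided differences:
P[-3,-2] = (24 - 48) / (-2 - (-3)) = -24
P[-2,-1] = (8 - 24) / (-1 - (-2)) = -16
P[-3,-2,-1] = (-16 - (-24)) / (-1 - (-3)) = 4
P(x) = 48 + (-24)·(x + 3) + 4·(x + 3)(x + 2)
Expanding: P(x) = 4x^2 - 4x

P(x) = 4x^2 - 4x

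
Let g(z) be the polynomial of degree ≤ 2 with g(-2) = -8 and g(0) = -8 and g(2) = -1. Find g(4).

13

L_0(4) = (4)·(2)/[(-2)·(-4)] = 1
L_1(4) = (6)·(2)/[(2)·(-2)] = -3
L_2(4) = (6)·(4)/[(4)·(2)] = 3
Sum: (-8)·(1) + (-8)·(-3) + (-1)·(3) = 13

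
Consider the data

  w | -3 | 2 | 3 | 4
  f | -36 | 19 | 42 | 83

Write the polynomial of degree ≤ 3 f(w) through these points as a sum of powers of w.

f(w) = w^3 + 4w + 3

Build the Lagrange basis polynomials:
L_0(w) = (w - 2)(w - 3)(w - 4) / [-210] = -(1/210)w^3 + (3/70)w^2 - (13/105)w + 4/35
L_1(w) = (w + 3)(w - 3)(w - 4) / [10] = (1/10)w^3 - (2/5)w^2 - (9/10)w + 18/5
L_2(w) = (w + 3)(w - 2)(w - 4) / [-6] = -(1/6)w^3 + (1/2)w^2 + (5/3)w - 4
L_3(w) = (w + 3)(w - 2)(w - 3) / [14] = (1/14)w^3 - (1/7)w^2 - (9/14)w + 9/7
f(w) = (-36)·L_0 + 19·L_1 + 42·L_2 + 83·L_3
  (-36)·L_0(w) = (6/35)w^3 - (54/35)w^2 + (156/35)w - 144/35
  19·L_1(w) = (19/10)w^3 - (38/5)w^2 - (171/10)w + 342/5
  42·L_2(w) = -7w^3 + 21w^2 + 70w - 168
  83·L_3(w) = (83/14)w^3 - (83/7)w^2 - (747/14)w + 747/7
Adding term by term: w^3 + 4w + 3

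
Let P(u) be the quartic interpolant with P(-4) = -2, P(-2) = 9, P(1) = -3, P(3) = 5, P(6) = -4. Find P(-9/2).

-3859/256

Using Newton's divided-difference form:
P[-4,-2] = (9 - (-2)) / (-2 - (-4)) = 11/2
P[-2,1] = (-3 - 9) / (1 - (-2)) = -4
P[1,3] = (5 - (-3)) / (3 - 1) = 4
P[3,6] = (-4 - 5) / (6 - 3) = -3
P[-4,-2,1] = (-4 - 11/2) / (1 - (-4)) = -19/10
P[-2,1,3] = (4 - (-4)) / (3 - (-2)) = 8/5
P[1,3,6] = (-3 - 4) / (6 - 1) = -7/5
P[-4,-2,1,3] = (8/5 - (-19/10)) / (3 - (-4)) = 1/2
P[-2,1,3,6] = (-7/5 - 8/5) / (6 - (-2)) = -3/8
P[-4,-2,1,3,6] = (-3/8 - 1/2) / (6 - (-4)) = -7/80
P(-9/2) = -2 + (11/2)·(-1/2) + (-19/10)·(-1/2)·(-5/2) + (1/2)·(-1/2)·(-5/2)·(-11/2) + (-7/80)·(-1/2)·(-5/2)·(-11/2)·(-15/2) = -3859/256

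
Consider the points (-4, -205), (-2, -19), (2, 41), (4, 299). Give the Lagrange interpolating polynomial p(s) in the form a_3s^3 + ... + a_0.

p(s) = 4s^3 + 3s^2 - s - 1

Build the Lagrange basis polynomials:
L_0(s) = (s + 2)(s - 2)(s - 4) / [-96] = -(1/96)s^3 + (1/24)s^2 + (1/24)s - 1/6
L_1(s) = (s + 4)(s - 2)(s - 4) / [48] = (1/48)s^3 - (1/24)s^2 - (1/3)s + 2/3
L_2(s) = (s + 4)(s + 2)(s - 4) / [-48] = -(1/48)s^3 - (1/24)s^2 + (1/3)s + 2/3
L_3(s) = (s + 4)(s + 2)(s - 2) / [96] = (1/96)s^3 + (1/24)s^2 - (1/24)s - 1/6
p(s) = (-205)·L_0 + (-19)·L_1 + 41·L_2 + 299·L_3
  (-205)·L_0(s) = (205/96)s^3 - (205/24)s^2 - (205/24)s + 205/6
  (-19)·L_1(s) = -(19/48)s^3 + (19/24)s^2 + (19/3)s - 38/3
  41·L_2(s) = -(41/48)s^3 - (41/24)s^2 + (41/3)s + 82/3
  299·L_3(s) = (299/96)s^3 + (299/24)s^2 - (299/24)s - 299/6
Adding term by term: 4s^3 + 3s^2 - s - 1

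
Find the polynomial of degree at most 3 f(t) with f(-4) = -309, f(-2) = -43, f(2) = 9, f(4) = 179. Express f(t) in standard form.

Build the Lagrange basis polynomials:
L_0(t) = (t + 2)(t - 2)(t - 4) / [-96] = -(1/96)t^3 + (1/24)t^2 + (1/24)t - 1/6
L_1(t) = (t + 4)(t - 2)(t - 4) / [48] = (1/48)t^3 - (1/24)t^2 - (1/3)t + 2/3
L_2(t) = (t + 4)(t + 2)(t - 4) / [-48] = -(1/48)t^3 - (1/24)t^2 + (1/3)t + 2/3
L_3(t) = (t + 4)(t + 2)(t - 2) / [96] = (1/96)t^3 + (1/24)t^2 - (1/24)t - 1/6
f(t) = (-309)·L_0 + (-43)·L_1 + 9·L_2 + 179·L_3
  (-309)·L_0(t) = (103/32)t^3 - (103/8)t^2 - (103/8)t + 103/2
  (-43)·L_1(t) = -(43/48)t^3 + (43/24)t^2 + (43/3)t - 86/3
  9·L_2(t) = -(3/16)t^3 - (3/8)t^2 + 3t + 6
  179·L_3(t) = (179/96)t^3 + (179/24)t^2 - (179/24)t - 179/6
Adding term by term: 4t^3 - 4t^2 - 3t - 1

f(t) = 4t^3 - 4t^2 - 3t - 1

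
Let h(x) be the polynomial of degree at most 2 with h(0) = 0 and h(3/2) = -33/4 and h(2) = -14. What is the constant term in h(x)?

0

Build the Lagrange basis polynomials:
L_0(x) = (x - 3/2)(x - 2) / [3] = (1/3)x^2 - (7/6)x + 1
L_1(x) = x(x - 2) / [-3/4] = -(4/3)x^2 + (8/3)x
L_2(x) = x(x - 3/2) / [1] = x^2 - (3/2)x
h(x) = 0·L_0 + (-33/4)·L_1 + (-14)·L_2
Only the constant term is needed; take it from each L_i and combine:
0·(1) + (-33/4)·(0) + (-14)·(0) = 0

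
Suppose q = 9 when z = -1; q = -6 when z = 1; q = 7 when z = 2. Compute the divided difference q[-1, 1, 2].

41/6

q[-1,1] = (-6 - 9) / (1 - (-1)) = -15/2
q[1,2] = (7 - (-6)) / (2 - 1) = 13
q[-1,1,2] = (13 - (-15/2)) / (2 - (-1)) = 41/6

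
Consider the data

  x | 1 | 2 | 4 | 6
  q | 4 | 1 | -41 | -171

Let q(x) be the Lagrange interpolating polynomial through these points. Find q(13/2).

-1783/8

Evaluate each Lagrange basis at x = 13/2:
L_0(13/2) = (9/2)·(5/2)·(1/2)/[(-1)·(-3)·(-5)] = -3/8
L_1(13/2) = (11/2)·(5/2)·(1/2)/[(1)·(-2)·(-4)] = 55/64
L_2(13/2) = (11/2)·(9/2)·(1/2)/[(3)·(2)·(-2)] = -33/32
L_3(13/2) = (11/2)·(9/2)·(5/2)/[(5)·(4)·(2)] = 99/64
Sum: 4·(-3/8) + 1·(55/64) + (-41)·(-33/32) + (-171)·(99/64) = -1783/8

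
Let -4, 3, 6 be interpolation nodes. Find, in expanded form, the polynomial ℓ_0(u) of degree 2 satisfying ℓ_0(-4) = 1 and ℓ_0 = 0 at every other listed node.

ℓ_0(u) = (1/70)u^2 - (9/70)u + 9/35

ℓ_0(u) = (u - 3)(u - 6) / [(-7)·(-10)]
       = (u^2 - 9u + 18) / (70)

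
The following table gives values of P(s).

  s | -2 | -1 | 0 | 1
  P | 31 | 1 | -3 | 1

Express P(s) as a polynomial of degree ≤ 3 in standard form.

Newton's divided differences:
P[-2,-1] = (1 - 31) / (-1 - (-2)) = -30
P[-1,0] = (-3 - 1) / (0 - (-1)) = -4
P[0,1] = (1 - (-3)) / (1 - 0) = 4
P[-2,-1,0] = (-4 - (-30)) / (0 - (-2)) = 13
P[-1,0,1] = (4 - (-4)) / (1 - (-1)) = 4
P[-2,-1,0,1] = (4 - 13) / (1 - (-2)) = -3
P(s) = 31 + (-30)·(s + 2) + 13·(s + 2)(s + 1) + (-3)·(s + 2)(s + 1)s
Expanding: P(s) = -3s^3 + 4s^2 + 3s - 3

P(s) = -3s^3 + 4s^2 + 3s - 3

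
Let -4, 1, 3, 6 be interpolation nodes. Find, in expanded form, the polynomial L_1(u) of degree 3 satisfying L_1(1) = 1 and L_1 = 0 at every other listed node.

L_1(u) = (u + 4)(u - 3)(u - 6) / [(5)·(-2)·(-5)]
       = (u^3 - 5u^2 - 18u + 72) / (50)

L_1(u) = (1/50)u^3 - (1/10)u^2 - (9/25)u + 36/25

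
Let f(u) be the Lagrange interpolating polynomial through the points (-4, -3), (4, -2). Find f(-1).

L_0(-1) = (-5)/[(-8)] = 5/8
L_1(-1) = (3)/[(8)] = 3/8
Sum: (-3)·(5/8) + (-2)·(3/8) = -21/8

-21/8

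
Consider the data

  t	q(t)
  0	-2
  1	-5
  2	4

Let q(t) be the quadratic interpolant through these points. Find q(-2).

40

Using Newton's divided-difference form:
q[0,1] = (-5 - (-2)) / (1 - 0) = -3
q[1,2] = (4 - (-5)) / (2 - 1) = 9
q[0,1,2] = (9 - (-3)) / (2 - 0) = 6
q(-2) = -2 + (-3)·(-2) + 6·(-2)·(-3) = 40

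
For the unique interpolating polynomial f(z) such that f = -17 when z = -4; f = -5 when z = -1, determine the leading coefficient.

The leading coefficient equals the top divided difference f[-4,-1].
f[-4,-1] = (-5 - (-17)) / (-1 - (-4)) = 4

4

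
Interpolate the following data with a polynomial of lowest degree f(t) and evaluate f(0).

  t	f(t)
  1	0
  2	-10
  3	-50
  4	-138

-2

L_0(0) = (-2)·(-3)·(-4)/[(-1)·(-2)·(-3)] = 4
L_1(0) = (-1)·(-3)·(-4)/[(1)·(-1)·(-2)] = -6
L_2(0) = (-1)·(-2)·(-4)/[(2)·(1)·(-1)] = 4
L_3(0) = (-1)·(-2)·(-3)/[(3)·(2)·(1)] = -1
Sum: 0 + (-10)·(-6) + (-50)·(4) + (-138)·(-1) = -2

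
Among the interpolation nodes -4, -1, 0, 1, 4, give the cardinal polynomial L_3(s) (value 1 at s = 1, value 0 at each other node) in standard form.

L_3(s) = -(1/30)s^4 - (1/30)s^3 + (8/15)s^2 + (8/15)s

L_3(s) = (s + 4)(s + 1)s(s - 4) / [(5)·(2)·(1)·(-3)]
       = (s^4 + s^3 - 16s^2 - 16s) / (-30)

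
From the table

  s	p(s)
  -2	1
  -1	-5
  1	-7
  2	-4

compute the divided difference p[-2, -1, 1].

5/3

p[-2,-1] = (-5 - 1) / (-1 - (-2)) = -6
p[-1,1] = (-7 - (-5)) / (1 - (-1)) = -1
p[-2,-1,1] = (-1 - (-6)) / (1 - (-2)) = 5/3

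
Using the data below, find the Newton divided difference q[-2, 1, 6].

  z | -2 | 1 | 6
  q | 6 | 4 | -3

-11/120

q[-2,1] = (4 - 6) / (1 - (-2)) = -2/3
q[1,6] = (-3 - 4) / (6 - 1) = -7/5
q[-2,1,6] = (-7/5 - (-2/3)) / (6 - (-2)) = -11/120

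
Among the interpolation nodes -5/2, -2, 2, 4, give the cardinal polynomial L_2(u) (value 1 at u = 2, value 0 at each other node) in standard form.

L_2(u) = -(1/36)u^3 - (1/72)u^2 + (13/36)u + 5/9

L_2(u) = (u + 5/2)(u + 2)(u - 4) / [(9/2)·(4)·(-2)]
       = (u^3 + (1/2)u^2 - 13u - 20) / (-36)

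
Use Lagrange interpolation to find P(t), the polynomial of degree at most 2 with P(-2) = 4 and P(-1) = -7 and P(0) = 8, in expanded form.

Build the Lagrange basis polynomials:
L_0(t) = (t + 1)t / [2] = (1/2)t^2 + (1/2)t
L_1(t) = (t + 2)t / [-1] = -t^2 - 2t
L_2(t) = (t + 2)(t + 1) / [2] = (1/2)t^2 + (3/2)t + 1
P(t) = 4·L_0 + (-7)·L_1 + 8·L_2
  4·L_0(t) = 2t^2 + 2t
  (-7)·L_1(t) = 7t^2 + 14t
  8·L_2(t) = 4t^2 + 12t + 8
Adding term by term: 13t^2 + 28t + 8

P(t) = 13t^2 + 28t + 8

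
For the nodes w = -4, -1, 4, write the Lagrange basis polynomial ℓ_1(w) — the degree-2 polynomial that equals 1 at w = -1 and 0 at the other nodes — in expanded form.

ℓ_1(w) = (w + 4)(w - 4) / [(3)·(-5)]
       = (w^2 - 16) / (-15)

ℓ_1(w) = -(1/15)w^2 + 16/15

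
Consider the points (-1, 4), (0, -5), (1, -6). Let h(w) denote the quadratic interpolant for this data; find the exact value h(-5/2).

L_0(-5/2) = (-5/2)·(-7/2)/[(-1)·(-2)] = 35/8
L_1(-5/2) = (-3/2)·(-7/2)/[(1)·(-1)] = -21/4
L_2(-5/2) = (-3/2)·(-5/2)/[(2)·(1)] = 15/8
Sum: 4·(35/8) + (-5)·(-21/4) + (-6)·(15/8) = 65/2

65/2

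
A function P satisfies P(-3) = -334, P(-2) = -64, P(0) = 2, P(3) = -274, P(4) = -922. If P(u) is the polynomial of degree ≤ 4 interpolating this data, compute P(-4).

-1058

Evaluate each Lagrange basis at u = -4:
L_0(-4) = (-2)·(-4)·(-7)·(-8)/[(-1)·(-3)·(-6)·(-7)] = 32/9
L_1(-4) = (-1)·(-4)·(-7)·(-8)/[(1)·(-2)·(-5)·(-6)] = -56/15
L_2(-4) = (-1)·(-2)·(-7)·(-8)/[(3)·(2)·(-3)·(-4)] = 14/9
L_3(-4) = (-1)·(-2)·(-4)·(-8)/[(6)·(5)·(3)·(-1)] = -32/45
L_4(-4) = (-1)·(-2)·(-4)·(-7)/[(7)·(6)·(4)·(1)] = 1/3
Sum: (-334)·(32/9) + (-64)·(-56/15) + 2·(14/9) + (-274)·(-32/45) + (-922)·(1/3) = -1058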